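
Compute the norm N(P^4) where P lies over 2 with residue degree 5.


N(P^a) = p^(a*f)
= 2^(4*5)
= 2^20
= 1048576

1048576


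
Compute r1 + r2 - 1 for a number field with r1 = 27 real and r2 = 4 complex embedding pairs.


By Dirichlet's unit theorem:
rank = r1 + r2 - 1
= 27 + 4 - 1
= 30

30


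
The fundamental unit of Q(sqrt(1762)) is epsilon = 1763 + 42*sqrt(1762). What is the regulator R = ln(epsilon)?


epsilon = 1763 + 42*sqrt(1762)
= 3525.9997
R = ln(3525.9997)
= 8.1679

8.1679


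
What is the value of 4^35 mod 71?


p = 71 is prime and the exponent is (p-1)/2 = 35, so by Euler's criterion 4^35 = (4/71) = +1 or -1 mod 71.
Compute by square-and-multiply:
  35 = 32 + 2 + 1 (binary 100011)
  Repeated squaring mod 71: 4^1 = 4, 4^2 = 16, 4^4 = 43, 4^8 = 3, 4^16 = 9, 4^32 = 10
  4^35 = 4^32 * 4^2 * 4^1 = 10 * 16 * 4 mod 71
    10 * 16 = 160 = 18 mod 71
    18 * 4 = 72 = 1 mod 71
  4^35 = 1 mod 71
Result 1: 4 is a quadratic residue mod 71.
4^35 mod 71 = 1

1


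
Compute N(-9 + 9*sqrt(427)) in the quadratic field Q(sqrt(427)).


N(a + b*sqrt(d)) = a^2 - d*b^2
= (-9)^2 - (427)*(9)^2
= 81 - 34587
= -34506

-34506


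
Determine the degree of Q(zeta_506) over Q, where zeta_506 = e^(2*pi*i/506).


The degree equals Euler's totient phi(506).
506 = 2 * 11 * 23
phi(506) = 220

220


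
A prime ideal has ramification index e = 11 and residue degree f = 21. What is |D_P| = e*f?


|D_P| = e * f
= 11 * 21
= 231

231


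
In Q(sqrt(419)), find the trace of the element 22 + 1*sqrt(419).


Tr(a + b*sqrt(d)) = (a + b*sqrt(d)) + (a - b*sqrt(d)) = 2a
= 2 * (22)
= 44

44


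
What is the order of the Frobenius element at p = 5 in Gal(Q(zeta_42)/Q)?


The Frobenius at p in Gal(Q(zeta_n)/Q) = (Z/nZ)* is the class of p, so its order is ord_42(5), the smallest k >= 1 with 5^k = 1 mod 42.
n = 42 = 2 * 3 * 7, phi(42) = 12; the order divides phi(n).
Divisors of 12: 1, 2, 3, 4, 6, 12
Repeated squaring mod 42: 5^1 = 5, 5^2 = 25, 5^4 = 37, 5^8 = 25
Test divisors in increasing order:
  k=1: 5^1 = 5 mod 42
  k=2: 5^2 = 25 mod 42
  k=3: 5^3 = 25 * 5 = 41 mod 42
  k=4: 5^4 = 37 mod 42
  k=6: 5^6 = 37 * 25 = 1 mod 42  <- first divisor giving 1
Order = 6

6


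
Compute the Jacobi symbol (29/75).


Compute (29/75) via quadratic reciprocity:
  reciprocity: (29/75) -> +(75/29)
  reduce: (17/29)
  reciprocity: (17/29) -> +(29/17)
  reduce: (12/17)
  pull out 2: (2/17) = +1  (since 17 mod 8 = 1)
  pull out 2: (2/17) = +1  (since 17 mod 8 = 1)
  reciprocity: (3/17) -> +(17/3)
  reduce: (2/3)
  pull out 2: (2/3) = -1  (since 3 mod 8 = 3)
  (1/3) = 1
Product of signs = -1

-1


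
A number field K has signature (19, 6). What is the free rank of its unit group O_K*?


By Dirichlet's unit theorem:
rank = r1 + r2 - 1
= 19 + 6 - 1
= 24

24


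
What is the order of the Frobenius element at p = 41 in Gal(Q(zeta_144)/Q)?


The Frobenius at p in Gal(Q(zeta_n)/Q) = (Z/nZ)* is the class of p, so its order is ord_144(41), the smallest k >= 1 with 41^k = 1 mod 144.
n = 144 = 2^4 * 3^2, phi(144) = 48; the order divides phi(n).
Divisors of 48: 1, 2, 3, 4, 6, 8, 12, 16, 24, 48
Repeated squaring mod 144: 41^1 = 41, 41^2 = 97, 41^4 = 49, 41^8 = 97, 41^16 = 49, 41^32 = 97
Test divisors in increasing order:
  k=1: 41^1 = 41 mod 144
  k=2: 41^2 = 97 mod 144
  k=3: 41^3 = 97 * 41 = 89 mod 144
  k=4: 41^4 = 49 mod 144
  k=6: 41^6 = 49 * 97 = 1 mod 144  <- first divisor giving 1
Order = 6

6


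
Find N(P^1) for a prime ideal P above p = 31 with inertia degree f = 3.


N(P^a) = p^(a*f)
= 31^(1*3)
= 31^3
= 29791

29791


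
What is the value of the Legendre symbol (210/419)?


p = 419 is prime, so compute (210/419) with the reciprocity algorithm (Jacobi-symbol steps: pull out 2s via (2/n), flip via reciprocity, reduce):
  pull out 2: (2/419) = -1  (since 419 mod 8 = 3)
  reciprocity: (105/419) -> +(419/105)
  reduce: (104/105)
  pull out 2: (2/105) = +1  (since 105 mod 8 = 1)
  pull out 2: (2/105) = +1  (since 105 mod 8 = 1)
  pull out 2: (2/105) = +1  (since 105 mod 8 = 1)
  reciprocity: (13/105) -> +(105/13)
  reduce: (1/13)
  (1/13) = 1
Product of signs = -1
(210/419) = -1

-1


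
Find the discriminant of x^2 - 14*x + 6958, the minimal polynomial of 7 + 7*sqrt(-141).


The element 7 + 7*sqrt(-141) has minimal polynomial:
x^2 - 14*x + 6958
Discriminant = (-14)^2 - 4*(6958)
= 196 - 27832
= -27636

-27636


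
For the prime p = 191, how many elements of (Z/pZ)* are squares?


For prime p, the number of non-zero quadratic residues is (p-1)/2.
= (191-1)/2
= 95

95


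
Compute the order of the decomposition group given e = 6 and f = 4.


|D_P| = e * f
= 6 * 4
= 24

24


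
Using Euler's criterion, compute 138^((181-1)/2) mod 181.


p = 181 is prime and the exponent is (p-1)/2 = 90, so by Euler's criterion 138^90 = (138/181) = +1 or -1 mod 181.
Compute by square-and-multiply:
  90 = 64 + 16 + 8 + 2 (binary 1011010)
  Repeated squaring mod 181: 138^1 = 138, 138^2 = 39, 138^4 = 73, 138^8 = 80, 138^16 = 65, 138^32 = 62, 138^64 = 43
  138^90 = 138^64 * 138^16 * 138^8 * 138^2 = 43 * 65 * 80 * 39 mod 181
    43 * 65 = 2795 = 80 mod 181
    80 * 80 = 6400 = 65 mod 181
    65 * 39 = 2535 = 1 mod 181
  138^90 = 1 mod 181
Result 1: 138 is a quadratic residue mod 181.
138^90 mod 181 = 1

1


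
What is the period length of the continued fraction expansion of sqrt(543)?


Run the CF algorithm for sqrt(543).
a_0 = floor(sqrt(543)) = 23; set m_0=0, q_0=1.
Recurrence: m' = q*a - m,  q' = (d - m'^2)/q,  a' = floor((a_0 + m')/q').
  step 1: m=23, q=14, a=3
  step 2: m=19, q=13, a=3
  step 3: m=20, q=11, a=3
  step 4: m=13, q=34, a=1
  step 5: m=21, q=3, a=14
  step 6: m=21, q=34, a=1
  step 7: m=13, q=11, a=3
  step 8: m=20, q=13, a=3
  step 9: m=19, q=14, a=3
  step 10: m=23, q=1, a=46
a_10 = 2*a_0 = 46, so the period closes here.
sqrt(543) = [23; 3, 3, 3, 1, 14, 1, 3, 3, 3, 46]
Period length = 10

10


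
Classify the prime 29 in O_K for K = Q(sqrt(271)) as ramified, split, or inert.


K = Q(sqrt(271)). Since d mod 4 = 3, disc(K) = 1084.
Check p | disc: 1084 mod 29 = 11.
p does not divide disc. Compute Legendre symbol (d/p):
10^((29-1)/2) mod 29 = -1
(d/p) = -1, so p is inert: (p) stays prime with e=1, f=2, g=1.
Therefore p is inert.

inert


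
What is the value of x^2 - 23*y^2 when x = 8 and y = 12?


x^2 - d*y^2
= 8^2 - 23*12^2
= 64 - 3312
= -3248

-3248


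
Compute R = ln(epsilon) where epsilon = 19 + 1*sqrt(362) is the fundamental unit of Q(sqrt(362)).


epsilon = 19 + 1*sqrt(362)
= 38.0263
R = ln(38.0263)
= 3.6383

3.6383


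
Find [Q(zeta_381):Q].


The degree equals Euler's totient phi(381).
381 = 3 * 127
phi(381) = 252

252


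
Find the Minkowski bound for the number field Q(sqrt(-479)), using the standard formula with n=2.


d = -479, d mod 4 = 1, so disc(K) = d = -479; |disc(K)| = 479
Imaginary quadratic field, so n = 2, s = r2 = 1, r1 = 0
M = (n!/n^n) * (4/pi)^s * sqrt(|disc(K)|) = (2!/2^2) * (4/pi)^1 * sqrt(479)
= 0.5 * 1.273240 * 21.886069
= 13.9331

13.9331


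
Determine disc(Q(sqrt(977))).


For K = Q(sqrt(d)) with d squarefree: disc(K) = d if d = 1 mod 4, and disc(K) = 4d if d = 2 or 3 mod 4.
Here d = 977, and d mod 4 = 1.
d = 1 mod 4 (O_K = Z[(1+sqrt(d))/2]), so disc(K) = d = 977

977


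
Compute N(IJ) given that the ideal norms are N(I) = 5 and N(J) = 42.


N(IJ) = N(I) * N(J)
= 5 * 42
= 210

210


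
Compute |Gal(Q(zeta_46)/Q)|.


|Gal(Q(zeta_46)/Q)| = phi(46)
= 22

22


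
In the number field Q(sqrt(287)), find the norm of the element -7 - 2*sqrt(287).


N(a + b*sqrt(d)) = a^2 - d*b^2
= (-7)^2 - (287)*(-2)^2
= 49 - 1148
= -1099

-1099


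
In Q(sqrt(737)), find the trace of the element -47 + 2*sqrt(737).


Tr(a + b*sqrt(d)) = (a + b*sqrt(d)) + (a - b*sqrt(d)) = 2a
= 2 * (-47)
= -94

-94


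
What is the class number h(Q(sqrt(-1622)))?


K = Q(sqrt(-1622)). d mod 4 = 2, so D = disc(K) = 4d = -6488
h(K) equals the number of primitive reduced positive-definite forms (a, b, c) = a*x^2 + b*x*y + c*y^2 with b^2 - 4ac = D,
where reduced means |b| <= a <= c, with b >= 0 whenever |b| = a or a = c, and primitive means gcd(a, b, c) = 1.
Reduced forces 3a^2 <= |D| = 6488, so 1 <= a <= 46; b must have the parity of D, and c = (b^2 - D)/(4a) must be an integer >= a.
Enumerate a = 1..46, b in [-a, a]:
  a=1: (1, 0, 1622)  [1]
  a=2: (2, 0, 811)  [1]
  a=3: (3, -2, 541), (3, 2, 541)  [2]
  a=4..5: none
  a=6: (6, -4, 271), (6, 4, 271)  [2]
  a=7: (7, -6, 233), (7, 6, 233)  [2]
  a=8: none
  a=9: (9, -8, 182), (9, 8, 182)  [2]
  a=10..12: none
  a=13: (13, -8, 126), (13, 8, 126)  [2]
  a=14: (14, -8, 117), (14, 8, 117)  [2]
  a=15..17: none
  a=18: (18, -8, 91), (18, 8, 91)  [2]
  a=19..20: none
  a=21: (21, -20, 82), (21, -8, 78), (21, 8, 78), (21, 20, 82)  [4]
  a=22..25: none
  a=26: (26, -8, 63), (26, 8, 63)  [2]
  a=27: (27, -10, 61), (27, 10, 61)  [2]
  a=28..38: none
  a=39: (39, -34, 49), (39, -8, 42), (39, 8, 42), (39, 34, 49)  [4]
  a=40: none
  a=41: (41, -20, 42), (41, 20, 42)  [2]
  a=42..46: none
Total reduced forms: 1 + 1 + 2 + 2 + 2 + 2 + 2 + 2 + 2 + 4 + 2 + 2 + 4 + 2 = 30
h = 30

30


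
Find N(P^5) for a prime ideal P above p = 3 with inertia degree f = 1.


N(P^a) = p^(a*f)
= 3^(5*1)
= 3^5
= 243

243


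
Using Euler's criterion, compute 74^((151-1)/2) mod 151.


p = 151 is prime and the exponent is (p-1)/2 = 75, so by Euler's criterion 74^75 = (74/151) = +1 or -1 mod 151.
Compute by square-and-multiply:
  75 = 64 + 8 + 2 + 1 (binary 1001011)
  Repeated squaring mod 151: 74^1 = 74, 74^2 = 40, 74^4 = 90, 74^8 = 97, 74^16 = 47, 74^32 = 95, 74^64 = 116
  74^75 = 74^64 * 74^8 * 74^2 * 74^1 = 116 * 97 * 40 * 74 mod 151
    116 * 97 = 11252 = 78 mod 151
    78 * 40 = 3120 = 100 mod 151
    100 * 74 = 7400 = 1 mod 151
  74^75 = 1 mod 151
Result 1: 74 is a quadratic residue mod 151.
74^75 mod 151 = 1

1


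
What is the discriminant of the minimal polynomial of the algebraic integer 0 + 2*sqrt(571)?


The element 0 + 2*sqrt(571) has minimal polynomial:
x^2 + 0*x - 2284
Discriminant = (0)^2 - 4*(-2284)
= 0 + 9136
= 9136

9136


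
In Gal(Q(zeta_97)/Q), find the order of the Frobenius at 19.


The Frobenius at p in Gal(Q(zeta_n)/Q) = (Z/nZ)* is the class of p, so its order is ord_97(19), the smallest k >= 1 with 19^k = 1 mod 97.
n = 97 = 97, phi(97) = 96; the order divides phi(n).
Divisors of 96: 1, 2, 3, 4, 6, 8, 12, 16, 24, 32, 48, 96
Repeated squaring mod 97: 19^1 = 19, 19^2 = 70, 19^4 = 50, 19^8 = 75, 19^16 = 96, 19^32 = 1, 19^64 = 1
Test divisors in increasing order:
  k=1: 19^1 = 19 mod 97
  k=2: 19^2 = 70 mod 97
  k=3: 19^3 = 70 * 19 = 69 mod 97
  k=4: 19^4 = 50 mod 97
  k=6: 19^6 = 50 * 70 = 8 mod 97
  k=8: 19^8 = 75 mod 97
  k=12: 19^12 = 75 * 50 = 64 mod 97
  k=16: 19^16 = 96 mod 97
  k=24: 19^24 = 96 * 75 = 22 mod 97
  k=32: 19^32 = 1 mod 97  <- first divisor giving 1
Order = 32

32


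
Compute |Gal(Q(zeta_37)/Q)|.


|Gal(Q(zeta_37)/Q)| = phi(37)
= 36

36


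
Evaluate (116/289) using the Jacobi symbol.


Compute (116/289) via quadratic reciprocity:
  pull out 2: (2/289) = +1  (since 289 mod 8 = 1)
  pull out 2: (2/289) = +1  (since 289 mod 8 = 1)
  reciprocity: (29/289) -> +(289/29)
  reduce: (28/29)
  pull out 2: (2/29) = -1  (since 29 mod 8 = 5)
  pull out 2: (2/29) = -1  (since 29 mod 8 = 5)
  reciprocity: (7/29) -> +(29/7)
  reduce: (1/7)
  (1/7) = 1
Product of signs = 1

1


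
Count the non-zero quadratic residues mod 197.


For prime p, the number of non-zero quadratic residues is (p-1)/2.
= (197-1)/2
= 98

98


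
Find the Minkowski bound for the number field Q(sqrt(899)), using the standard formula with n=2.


d = 899, d mod 4 = 3, so disc(K) = 4d = 3596; |disc(K)| = 3596
Real quadratic field, so n = 2, s = r2 = 0, r1 = 2
M = (n!/n^n) * (4/pi)^s * sqrt(|disc(K)|) = (2!/2^2) * (4/pi)^0 * sqrt(3596)
= 0.5 * 1.000000 * 59.966657
= 29.9833

29.9833


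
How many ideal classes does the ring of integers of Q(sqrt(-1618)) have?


K = Q(sqrt(-1618)). d mod 4 = 2, so D = disc(K) = 4d = -6472
h(K) equals the number of primitive reduced positive-definite forms (a, b, c) = a*x^2 + b*x*y + c*y^2 with b^2 - 4ac = D,
where reduced means |b| <= a <= c, with b >= 0 whenever |b| = a or a = c, and primitive means gcd(a, b, c) = 1.
Reduced forces 3a^2 <= |D| = 6472, so 1 <= a <= 46; b must have the parity of D, and c = (b^2 - D)/(4a) must be an integer >= a.
Enumerate a = 1..46, b in [-a, a]:
  a=1: (1, 0, 1618)  [1]
  a=2: (2, 0, 809)  [1]
  a=3..18: none
  a=19: (19, -8, 86), (19, 8, 86)  [2]
  a=20..28: none
  a=29: (29, -16, 58), (29, 16, 58)  [2]
  a=30: none
  a=31: (31, -10, 53), (31, 10, 53)  [2]
  a=32..36: none
  a=37: (37, -22, 47), (37, 22, 47)  [2]
  a=38: (38, -8, 43), (38, 8, 43)  [2]
  a=39..46: none
Total reduced forms: 1 + 1 + 2 + 2 + 2 + 2 + 2 = 12
h = 12

12


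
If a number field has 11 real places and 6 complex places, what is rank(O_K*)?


By Dirichlet's unit theorem:
rank = r1 + r2 - 1
= 11 + 6 - 1
= 16

16


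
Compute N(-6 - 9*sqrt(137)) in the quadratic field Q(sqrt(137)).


N(a + b*sqrt(d)) = a^2 - d*b^2
= (-6)^2 - (137)*(-9)^2
= 36 - 11097
= -11061

-11061


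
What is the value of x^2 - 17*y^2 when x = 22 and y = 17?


x^2 - d*y^2
= 22^2 - 17*17^2
= 484 - 4913
= -4429

-4429


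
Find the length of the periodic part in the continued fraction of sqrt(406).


Run the CF algorithm for sqrt(406).
a_0 = floor(sqrt(406)) = 20; set m_0=0, q_0=1.
Recurrence: m' = q*a - m,  q' = (d - m'^2)/q,  a' = floor((a_0 + m')/q').
  step 1: m=20, q=6, a=6
  step 2: m=16, q=25, a=1
  step 3: m=9, q=13, a=2
  step 4: m=17, q=9, a=4
  step 5: m=19, q=5, a=7
  step 6: m=16, q=30, a=1
  step 7: m=14, q=7, a=4
  step 8: m=14, q=30, a=1
  step 9: m=16, q=5, a=7
  step 10: m=19, q=9, a=4
  step 11: m=17, q=13, a=2
  step 12: m=9, q=25, a=1
  step 13: m=16, q=6, a=6
  step 14: m=20, q=1, a=40
a_14 = 2*a_0 = 40, so the period closes here.
sqrt(406) = [20; 6, 1, 2, 4, 7, 1, 4, 1, 7, 4, 2, 1, 6, 40]
Period length = 14

14


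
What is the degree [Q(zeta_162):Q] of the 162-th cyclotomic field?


The degree equals Euler's totient phi(162).
162 = 2 * 3^4
phi(162) = 54

54


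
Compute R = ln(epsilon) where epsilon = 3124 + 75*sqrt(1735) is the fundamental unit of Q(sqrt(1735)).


epsilon = 3124 + 75*sqrt(1735)
= 6247.9998
R = ln(6247.9998)
= 8.7400

8.7400


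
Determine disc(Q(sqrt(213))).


For K = Q(sqrt(d)) with d squarefree: disc(K) = d if d = 1 mod 4, and disc(K) = 4d if d = 2 or 3 mod 4.
Here d = 213, and d mod 4 = 1.
d = 1 mod 4 (O_K = Z[(1+sqrt(d))/2]), so disc(K) = d = 213

213


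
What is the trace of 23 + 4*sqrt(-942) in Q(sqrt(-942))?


Tr(a + b*sqrt(d)) = (a + b*sqrt(d)) + (a - b*sqrt(d)) = 2a
= 2 * (23)
= 46

46


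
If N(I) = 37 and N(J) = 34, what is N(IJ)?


N(IJ) = N(I) * N(J)
= 37 * 34
= 1258

1258


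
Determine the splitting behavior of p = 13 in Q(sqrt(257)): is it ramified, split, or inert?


K = Q(sqrt(257)). Since d mod 4 = 1, disc(K) = 257.
Check p | disc: 257 mod 13 = 10.
p does not divide disc. Compute Legendre symbol (d/p):
10^((13-1)/2) mod 13 = 1
(d/p) = 1, so p splits: (p) = P*P' with e=1, f=1, g=2.
Therefore p is split.

split


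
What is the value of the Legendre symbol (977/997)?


p = 997 is prime, so compute (977/997) with the reciprocity algorithm (Jacobi-symbol steps: pull out 2s via (2/n), flip via reciprocity, reduce):
  reciprocity: (977/997) -> +(997/977)
  reduce: (20/977)
  pull out 2: (2/977) = +1  (since 977 mod 8 = 1)
  pull out 2: (2/977) = +1  (since 977 mod 8 = 1)
  reciprocity: (5/977) -> +(977/5)
  reduce: (2/5)
  pull out 2: (2/5) = -1  (since 5 mod 8 = 5)
  (1/5) = 1
Product of signs = -1
(977/997) = -1

-1


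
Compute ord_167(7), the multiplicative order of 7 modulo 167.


We want ord_167(7), the smallest k >= 1 with 7^k = 1 mod 167.
n = 167 = 167, phi(167) = 166; the order divides phi(n).
Divisors of 166: 1, 2, 83, 166
Repeated squaring mod 167: 7^1 = 7, 7^2 = 49, 7^4 = 63, 7^8 = 128, 7^16 = 18, 7^32 = 157, 7^64 = 100, 7^128 = 147
Test divisors in increasing order:
  k=1: 7^1 = 7 mod 167
  k=2: 7^2 = 49 mod 167
  k=83: 7^83 = 100 * 18 * 49 * 7 = 1 mod 167  <- first divisor giving 1
Order = 83

83


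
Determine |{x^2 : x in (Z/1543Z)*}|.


For prime p, the number of non-zero quadratic residues is (p-1)/2.
= (1543-1)/2
= 771

771


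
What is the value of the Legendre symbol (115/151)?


p = 151 is prime, so compute (115/151) with the reciprocity algorithm (Jacobi-symbol steps: pull out 2s via (2/n), flip via reciprocity, reduce):
  reciprocity: (115/151) -> -(151/115)
  reduce: (36/115)
  pull out 2: (2/115) = -1  (since 115 mod 8 = 3)
  pull out 2: (2/115) = -1  (since 115 mod 8 = 3)
  reciprocity: (9/115) -> +(115/9)
  reduce: (7/9)
  reciprocity: (7/9) -> +(9/7)
  reduce: (2/7)
  pull out 2: (2/7) = +1  (since 7 mod 8 = 7)
  (1/7) = 1
Product of signs = -1
(115/151) = -1

-1


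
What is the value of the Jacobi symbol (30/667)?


Compute (30/667) via quadratic reciprocity:
  pull out 2: (2/667) = -1  (since 667 mod 8 = 3)
  reciprocity: (15/667) -> -(667/15)
  reduce: (7/15)
  reciprocity: (7/15) -> -(15/7)
  reduce: (1/7)
  (1/7) = 1
Product of signs = -1

-1


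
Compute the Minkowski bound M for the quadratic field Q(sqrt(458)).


d = 458, d mod 4 = 2, so disc(K) = 4d = 1832; |disc(K)| = 1832
Real quadratic field, so n = 2, s = r2 = 0, r1 = 2
M = (n!/n^n) * (4/pi)^s * sqrt(|disc(K)|) = (2!/2^2) * (4/pi)^0 * sqrt(1832)
= 0.5 * 1.000000 * 42.801869
= 21.4009

21.4009


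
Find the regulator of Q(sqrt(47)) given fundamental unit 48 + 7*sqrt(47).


epsilon = 48 + 7*sqrt(47)
= 95.9896
R = ln(95.9896)
= 4.5642

4.5642


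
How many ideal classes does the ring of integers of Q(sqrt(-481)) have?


K = Q(sqrt(-481)). d mod 4 = 3, so D = disc(K) = 4d = -1924
h(K) equals the number of primitive reduced positive-definite forms (a, b, c) = a*x^2 + b*x*y + c*y^2 with b^2 - 4ac = D,
where reduced means |b| <= a <= c, with b >= 0 whenever |b| = a or a = c, and primitive means gcd(a, b, c) = 1.
Reduced forces 3a^2 <= |D| = 1924, so 1 <= a <= 25; b must have the parity of D, and c = (b^2 - D)/(4a) must be an integer >= a.
Enumerate a = 1..25, b in [-a, a]:
  a=1: (1, 0, 481)  [1]
  a=2: (2, 2, 241)  [1]
  a=3..4: none
  a=5: (5, -4, 97), (5, 4, 97)  [2]
  a=6: none
  a=7: (7, -6, 70), (7, 6, 70)  [2]
  a=8..9: none
  a=10: (10, -6, 49), (10, 6, 49)  [2]
  a=11: (11, -10, 46), (11, 10, 46)  [2]
  a=12: none
  a=13: (13, 0, 37)  [1]
  a=14: (14, -6, 35), (14, 6, 35)  [2]
  a=15..21: none
  a=22: (22, -10, 23), (22, 10, 23)  [2]
  a=23..24: none
  a=25: (25, 24, 25)  [1]
Total reduced forms: 1 + 1 + 2 + 2 + 2 + 2 + 1 + 2 + 2 + 1 = 16
h = 16

16


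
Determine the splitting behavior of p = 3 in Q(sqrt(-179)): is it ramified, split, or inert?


K = Q(sqrt(-179)). Since d mod 4 = 1, disc(K) = -179.
Check p | disc: -179 mod 3 = 1.
p does not divide disc. Compute Legendre symbol (d/p):
1^((3-1)/2) mod 3 = 1
(d/p) = 1, so p splits: (p) = P*P' with e=1, f=1, g=2.
Therefore p is split.

split


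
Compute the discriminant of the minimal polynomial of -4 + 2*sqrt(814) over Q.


The element -4 + 2*sqrt(814) has minimal polynomial:
x^2 + 8*x - 3240
Discriminant = (8)^2 - 4*(-3240)
= 64 + 12960
= 13024

13024


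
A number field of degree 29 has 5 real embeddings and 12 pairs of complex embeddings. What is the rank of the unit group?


By Dirichlet's unit theorem:
rank = r1 + r2 - 1
= 5 + 12 - 1
= 16

16


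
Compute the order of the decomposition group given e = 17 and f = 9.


|D_P| = e * f
= 17 * 9
= 153

153


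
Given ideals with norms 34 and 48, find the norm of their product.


N(IJ) = N(I) * N(J)
= 34 * 48
= 1632

1632


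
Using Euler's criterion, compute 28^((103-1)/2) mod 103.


p = 103 is prime and the exponent is (p-1)/2 = 51, so by Euler's criterion 28^51 = (28/103) = +1 or -1 mod 103.
Compute by square-and-multiply:
  51 = 32 + 16 + 2 + 1 (binary 110011)
  Repeated squaring mod 103: 28^1 = 28, 28^2 = 63, 28^4 = 55, 28^8 = 38, 28^16 = 2, 28^32 = 4
  28^51 = 28^32 * 28^16 * 28^2 * 28^1 = 4 * 2 * 63 * 28 mod 103
    4 * 2 = 8 = 8 mod 103
    8 * 63 = 504 = 92 mod 103
    92 * 28 = 2576 = 1 mod 103
  28^51 = 1 mod 103
Result 1: 28 is a quadratic residue mod 103.
28^51 mod 103 = 1

1


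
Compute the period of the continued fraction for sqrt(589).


Run the CF algorithm for sqrt(589).
a_0 = floor(sqrt(589)) = 24; set m_0=0, q_0=1.
Recurrence: m' = q*a - m,  q' = (d - m'^2)/q,  a' = floor((a_0 + m')/q').
  step 1: m=24, q=13, a=3
  step 2: m=15, q=28, a=1
  step 3: m=13, q=15, a=2
  step 4: m=17, q=20, a=2
  step 5: m=23, q=3, a=15
  step 6: m=22, q=35, a=1
  step 7: m=13, q=12, a=3
  step 8: m=23, q=5, a=9
  step 9: m=22, q=21, a=2
  step 10: m=20, q=9, a=4
  step 11: m=16, q=37, a=1
  step 12: m=21, q=4, a=11
  step 13: m=23, q=15, a=3
  step 14: m=22, q=7, a=6
  step 15: m=20, q=27, a=1
  step 16: m=7, q=20, a=1
  step 17: m=13, q=21, a=1
  step 18: m=8, q=25, a=1
  step 19: m=17, q=12, a=3
  step 20: m=19, q=19, a=2
  step 21: m=19, q=12, a=3
  step 22: m=17, q=25, a=1
  step 23: m=8, q=21, a=1
  step 24: m=13, q=20, a=1
  step 25: m=7, q=27, a=1
  step 26: m=20, q=7, a=6
  step 27: m=22, q=15, a=3
  step 28: m=23, q=4, a=11
  step 29: m=21, q=37, a=1
  step 30: m=16, q=9, a=4
  step 31: m=20, q=21, a=2
  step 32: m=22, q=5, a=9
  step 33: m=23, q=12, a=3
  step 34: m=13, q=35, a=1
  step 35: m=22, q=3, a=15
  step 36: m=23, q=20, a=2
  step 37: m=17, q=15, a=2
  step 38: m=13, q=28, a=1
  step 39: m=15, q=13, a=3
  step 40: m=24, q=1, a=48
a_40 = 2*a_0 = 48, so the period closes here.
sqrt(589) = [24; 3, 1, 2, 2, 15, 1, 3, 9, 2, 4, 1, 11, 3, 6, 1, 1, 1, 1, 3, 2, 3, 1, 1, 1, 1, 6, 3, 11, 1, 4, 2, 9, 3, 1, 15, 2, 2, 1, 3, 48]
Period length = 40

40


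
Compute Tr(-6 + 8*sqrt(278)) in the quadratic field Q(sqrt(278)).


Tr(a + b*sqrt(d)) = (a + b*sqrt(d)) + (a - b*sqrt(d)) = 2a
= 2 * (-6)
= -12

-12


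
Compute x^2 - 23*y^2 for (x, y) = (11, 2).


x^2 - d*y^2
= 11^2 - 23*2^2
= 121 - 92
= 29

29


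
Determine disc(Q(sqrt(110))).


For K = Q(sqrt(d)) with d squarefree: disc(K) = d if d = 1 mod 4, and disc(K) = 4d if d = 2 or 3 mod 4.
Here d = 110, and d mod 4 = 2.
d = 2 mod 4, not 1 (O_K = Z[sqrt(d)]), so disc(K) = 4d = 4 * (110) = 440

440


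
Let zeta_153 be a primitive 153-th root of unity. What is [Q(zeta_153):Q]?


The degree equals Euler's totient phi(153).
153 = 3^2 * 17
phi(153) = 96

96


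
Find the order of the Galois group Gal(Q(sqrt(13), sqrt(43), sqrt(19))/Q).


The 3 square roots of distinct primes are multiplicatively independent over Q,
so [K:Q] = 2^3 and Gal(K/Q) is isomorphic to (Z/2Z)^3.
|Gal| = 2^3 = 8

8


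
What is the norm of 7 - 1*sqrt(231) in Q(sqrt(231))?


N(a + b*sqrt(d)) = a^2 - d*b^2
= (7)^2 - (231)*(-1)^2
= 49 - 231
= -182

-182


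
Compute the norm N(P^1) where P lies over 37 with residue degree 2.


N(P^a) = p^(a*f)
= 37^(1*2)
= 37^2
= 1369

1369


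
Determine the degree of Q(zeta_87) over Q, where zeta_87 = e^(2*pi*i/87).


The degree equals Euler's totient phi(87).
87 = 3 * 29
phi(87) = 56

56


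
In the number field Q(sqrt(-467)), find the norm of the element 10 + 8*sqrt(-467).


N(a + b*sqrt(d)) = a^2 - d*b^2
= (10)^2 - (-467)*(8)^2
= 100 + 29888
= 29988

29988


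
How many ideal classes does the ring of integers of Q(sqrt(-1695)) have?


K = Q(sqrt(-1695)). d mod 4 = 1, so D = disc(K) = d = -1695
h(K) equals the number of primitive reduced positive-definite forms (a, b, c) = a*x^2 + b*x*y + c*y^2 with b^2 - 4ac = D,
where reduced means |b| <= a <= c, with b >= 0 whenever |b| = a or a = c, and primitive means gcd(a, b, c) = 1.
Reduced forces 3a^2 <= |D| = 1695, so 1 <= a <= 23; b must have the parity of D, and c = (b^2 - D)/(4a) must be an integer >= a.
Enumerate a = 1..23, b in [-a, a]:
  a=1: (1, 1, 424)  [1]
  a=2: (2, -1, 212), (2, 1, 212)  [2]
  a=3: (3, 3, 142)  [1]
  a=4: (4, -1, 106), (4, 1, 106)  [2]
  a=5: (5, 5, 86)  [1]
  a=6: (6, -3, 71), (6, 3, 71)  [2]
  a=7: none
  a=8: (8, -1, 53), (8, 1, 53)  [2]
  a=9: none
  a=10: (10, -5, 43), (10, 5, 43)  [2]
  a=11: none
  a=12: (12, -9, 37), (12, 9, 37)  [2]
  a=13..14: none
  a=15: (15, 15, 32)  [1]
  a=16: (16, -15, 30), (16, 15, 30)  [2]
  a=17..19: none
  a=20: (20, -15, 24), (20, 15, 24)  [2]
  a=21..23: none
Total reduced forms: 1 + 2 + 1 + 2 + 1 + 2 + 2 + 2 + 2 + 1 + 2 + 2 = 20
h = 20

20


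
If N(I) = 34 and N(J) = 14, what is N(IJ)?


N(IJ) = N(I) * N(J)
= 34 * 14
= 476

476


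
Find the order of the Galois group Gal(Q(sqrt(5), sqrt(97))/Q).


The 2 square roots of distinct primes are multiplicatively independent over Q,
so [K:Q] = 2^2 and Gal(K/Q) is isomorphic to (Z/2Z)^2.
|Gal| = 2^2 = 4

4


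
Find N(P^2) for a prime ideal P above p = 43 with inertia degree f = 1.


N(P^a) = p^(a*f)
= 43^(2*1)
= 43^2
= 1849

1849


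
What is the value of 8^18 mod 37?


p = 37 is prime and the exponent is (p-1)/2 = 18, so by Euler's criterion 8^18 = (8/37) = +1 or -1 mod 37.
Compute by square-and-multiply:
  18 = 16 + 2 (binary 10010)
  Repeated squaring mod 37: 8^1 = 8, 8^2 = 27, 8^4 = 26, 8^8 = 10, 8^16 = 26
  8^18 = 8^16 * 8^2 = 26 * 27 mod 37
    26 * 27 = 702 = 36 mod 37
  8^18 = 36 mod 37
Result 36 = p - 1 = -1 mod 37: 8 is a quadratic non-residue mod 37. As a residue in [0, p-1] the value is 36.
8^18 mod 37 = 36

36


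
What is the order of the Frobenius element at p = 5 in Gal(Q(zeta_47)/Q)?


The Frobenius at p in Gal(Q(zeta_n)/Q) = (Z/nZ)* is the class of p, so its order is ord_47(5), the smallest k >= 1 with 5^k = 1 mod 47.
n = 47 = 47, phi(47) = 46; the order divides phi(n).
Divisors of 46: 1, 2, 23, 46
Repeated squaring mod 47: 5^1 = 5, 5^2 = 25, 5^4 = 14, 5^8 = 8, 5^16 = 17, 5^32 = 7
Test divisors in increasing order:
  k=1: 5^1 = 5 mod 47
  k=2: 5^2 = 25 mod 47
  k=23: 5^23 = 17 * 14 * 25 * 5 = 46 mod 47
  k=46: 5^46 = 7 * 8 * 14 * 25 = 1 mod 47  <- first divisor giving 1
Order = 46

46


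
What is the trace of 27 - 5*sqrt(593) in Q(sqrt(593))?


Tr(a + b*sqrt(d)) = (a + b*sqrt(d)) + (a - b*sqrt(d)) = 2a
= 2 * (27)
= 54

54


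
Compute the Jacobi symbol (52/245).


Compute (52/245) via quadratic reciprocity:
  pull out 2: (2/245) = -1  (since 245 mod 8 = 5)
  pull out 2: (2/245) = -1  (since 245 mod 8 = 5)
  reciprocity: (13/245) -> +(245/13)
  reduce: (11/13)
  reciprocity: (11/13) -> +(13/11)
  reduce: (2/11)
  pull out 2: (2/11) = -1  (since 11 mod 8 = 3)
  (1/11) = 1
Product of signs = -1

-1


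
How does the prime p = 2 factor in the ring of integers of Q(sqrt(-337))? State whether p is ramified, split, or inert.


K = Q(sqrt(-337)). Since d mod 4 = 3, disc(K) = -1348.
Check p | disc: -1348 mod 2 = 0.
p divides disc, so p ramifies: (p) = P^2 with e=2, f=1, g=1.
Therefore p is ramified.

ramified


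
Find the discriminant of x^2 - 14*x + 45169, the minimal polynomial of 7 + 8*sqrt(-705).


The element 7 + 8*sqrt(-705) has minimal polynomial:
x^2 - 14*x + 45169
Discriminant = (-14)^2 - 4*(45169)
= 196 - 180676
= -180480

-180480


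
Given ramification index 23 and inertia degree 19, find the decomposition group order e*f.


|D_P| = e * f
= 23 * 19
= 437

437


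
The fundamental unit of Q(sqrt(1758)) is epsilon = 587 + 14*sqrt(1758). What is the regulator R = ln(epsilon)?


epsilon = 587 + 14*sqrt(1758)
= 1173.9991
R = ln(1173.9991)
= 7.0682

7.0682


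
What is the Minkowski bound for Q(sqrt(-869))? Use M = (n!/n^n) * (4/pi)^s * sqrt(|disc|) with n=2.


d = -869, d mod 4 = 3, so disc(K) = 4d = -3476; |disc(K)| = 3476
Imaginary quadratic field, so n = 2, s = r2 = 1, r1 = 0
M = (n!/n^n) * (4/pi)^s * sqrt(|disc(K)|) = (2!/2^2) * (4/pi)^1 * sqrt(3476)
= 0.5 * 1.273240 * 58.957612
= 37.5336

37.5336


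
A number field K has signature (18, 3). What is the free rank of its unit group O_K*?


By Dirichlet's unit theorem:
rank = r1 + r2 - 1
= 18 + 3 - 1
= 20

20


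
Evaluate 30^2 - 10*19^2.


x^2 - d*y^2
= 30^2 - 10*19^2
= 900 - 3610
= -2710

-2710


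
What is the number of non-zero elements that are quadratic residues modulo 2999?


For prime p, the number of non-zero quadratic residues is (p-1)/2.
= (2999-1)/2
= 1499

1499


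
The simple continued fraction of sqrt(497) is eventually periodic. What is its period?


Run the CF algorithm for sqrt(497).
a_0 = floor(sqrt(497)) = 22; set m_0=0, q_0=1.
Recurrence: m' = q*a - m,  q' = (d - m'^2)/q,  a' = floor((a_0 + m')/q').
  step 1: m=22, q=13, a=3
  step 2: m=17, q=16, a=2
  step 3: m=15, q=17, a=2
  step 4: m=19, q=8, a=5
  step 5: m=21, q=7, a=6
  step 6: m=21, q=8, a=5
  step 7: m=19, q=17, a=2
  step 8: m=15, q=16, a=2
  step 9: m=17, q=13, a=3
  step 10: m=22, q=1, a=44
a_10 = 2*a_0 = 44, so the period closes here.
sqrt(497) = [22; 3, 2, 2, 5, 6, 5, 2, 2, 3, 44]
Period length = 10

10


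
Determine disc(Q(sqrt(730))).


For K = Q(sqrt(d)) with d squarefree: disc(K) = d if d = 1 mod 4, and disc(K) = 4d if d = 2 or 3 mod 4.
Here d = 730, and d mod 4 = 2.
d = 2 mod 4, not 1 (O_K = Z[sqrt(d)]), so disc(K) = 4d = 4 * (730) = 2920

2920


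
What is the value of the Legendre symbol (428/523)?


p = 523 is prime, so compute (428/523) with the reciprocity algorithm (Jacobi-symbol steps: pull out 2s via (2/n), flip via reciprocity, reduce):
  pull out 2: (2/523) = -1  (since 523 mod 8 = 3)
  pull out 2: (2/523) = -1  (since 523 mod 8 = 3)
  reciprocity: (107/523) -> -(523/107)
  reduce: (95/107)
  reciprocity: (95/107) -> -(107/95)
  reduce: (12/95)
  pull out 2: (2/95) = +1  (since 95 mod 8 = 7)
  pull out 2: (2/95) = +1  (since 95 mod 8 = 7)
  reciprocity: (3/95) -> -(95/3)
  reduce: (2/3)
  pull out 2: (2/3) = -1  (since 3 mod 8 = 3)
  (1/3) = 1
Product of signs = 1
(428/523) = 1

1


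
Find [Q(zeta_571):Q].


The degree equals Euler's totient phi(571).
571 = 571
phi(571) = 570

570


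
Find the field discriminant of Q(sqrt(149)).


For K = Q(sqrt(d)) with d squarefree: disc(K) = d if d = 1 mod 4, and disc(K) = 4d if d = 2 or 3 mod 4.
Here d = 149, and d mod 4 = 1.
d = 1 mod 4 (O_K = Z[(1+sqrt(d))/2]), so disc(K) = d = 149

149


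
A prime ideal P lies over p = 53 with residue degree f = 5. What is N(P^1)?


N(P^a) = p^(a*f)
= 53^(1*5)
= 53^5
= 418195493

418195493


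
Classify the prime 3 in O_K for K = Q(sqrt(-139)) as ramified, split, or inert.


K = Q(sqrt(-139)). Since d mod 4 = 1, disc(K) = -139.
Check p | disc: -139 mod 3 = 2.
p does not divide disc. Compute Legendre symbol (d/p):
2^((3-1)/2) mod 3 = -1
(d/p) = -1, so p is inert: (p) stays prime with e=1, f=2, g=1.
Therefore p is inert.

inert


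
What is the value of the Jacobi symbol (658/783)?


Compute (658/783) via quadratic reciprocity:
  pull out 2: (2/783) = +1  (since 783 mod 8 = 7)
  reciprocity: (329/783) -> +(783/329)
  reduce: (125/329)
  reciprocity: (125/329) -> +(329/125)
  reduce: (79/125)
  reciprocity: (79/125) -> +(125/79)
  reduce: (46/79)
  pull out 2: (2/79) = +1  (since 79 mod 8 = 7)
  reciprocity: (23/79) -> -(79/23)
  reduce: (10/23)
  pull out 2: (2/23) = +1  (since 23 mod 8 = 7)
  reciprocity: (5/23) -> +(23/5)
  reduce: (3/5)
  reciprocity: (3/5) -> +(5/3)
  reduce: (2/3)
  pull out 2: (2/3) = -1  (since 3 mod 8 = 3)
  (1/3) = 1
Product of signs = 1

1


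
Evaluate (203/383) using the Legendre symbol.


p = 383 is prime, so compute (203/383) with the reciprocity algorithm (Jacobi-symbol steps: pull out 2s via (2/n), flip via reciprocity, reduce):
  reciprocity: (203/383) -> -(383/203)
  reduce: (180/203)
  pull out 2: (2/203) = -1  (since 203 mod 8 = 3)
  pull out 2: (2/203) = -1  (since 203 mod 8 = 3)
  reciprocity: (45/203) -> +(203/45)
  reduce: (23/45)
  reciprocity: (23/45) -> +(45/23)
  reduce: (22/23)
  pull out 2: (2/23) = +1  (since 23 mod 8 = 7)
  reciprocity: (11/23) -> -(23/11)
  reduce: (1/11)
  (1/11) = 1
Product of signs = 1
(203/383) = 1

1


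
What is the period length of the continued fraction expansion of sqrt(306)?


Run the CF algorithm for sqrt(306).
a_0 = floor(sqrt(306)) = 17; set m_0=0, q_0=1.
Recurrence: m' = q*a - m,  q' = (d - m'^2)/q,  a' = floor((a_0 + m')/q').
  step 1: m=17, q=17, a=2
  step 2: m=17, q=1, a=34
a_2 = 2*a_0 = 34, so the period closes here.
sqrt(306) = [17; 2, 34]
Period length = 2

2


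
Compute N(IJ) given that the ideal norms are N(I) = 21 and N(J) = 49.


N(IJ) = N(I) * N(J)
= 21 * 49
= 1029

1029


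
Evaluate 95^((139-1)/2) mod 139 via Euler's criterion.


p = 139 is prime and the exponent is (p-1)/2 = 69, so by Euler's criterion 95^69 = (95/139) = +1 or -1 mod 139.
Compute by square-and-multiply:
  69 = 64 + 4 + 1 (binary 1000101)
  Repeated squaring mod 139: 95^1 = 95, 95^2 = 129, 95^4 = 100, 95^8 = 131, 95^16 = 64, 95^32 = 65, 95^64 = 55
  95^69 = 95^64 * 95^4 * 95^1 = 55 * 100 * 95 mod 139
    55 * 100 = 5500 = 79 mod 139
    79 * 95 = 7505 = 138 mod 139
  95^69 = 138 mod 139
Result 138 = p - 1 = -1 mod 139: 95 is a quadratic non-residue mod 139. As a residue in [0, p-1] the value is 138.
95^69 mod 139 = 138

138


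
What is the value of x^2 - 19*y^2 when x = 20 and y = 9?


x^2 - d*y^2
= 20^2 - 19*9^2
= 400 - 1539
= -1139

-1139


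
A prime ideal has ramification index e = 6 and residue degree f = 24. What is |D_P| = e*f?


|D_P| = e * f
= 6 * 24
= 144

144


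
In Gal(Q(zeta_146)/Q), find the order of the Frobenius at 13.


The Frobenius at p in Gal(Q(zeta_n)/Q) = (Z/nZ)* is the class of p, so its order is ord_146(13), the smallest k >= 1 with 13^k = 1 mod 146.
n = 146 = 2 * 73, phi(146) = 72; the order divides phi(n).
Divisors of 72: 1, 2, 3, 4, 6, 8, 9, 12, 18, 24, 36, 72
Repeated squaring mod 146: 13^1 = 13, 13^2 = 23, 13^4 = 91, 13^8 = 105, 13^16 = 75, 13^32 = 77, 13^64 = 89
Test divisors in increasing order:
  k=1: 13^1 = 13 mod 146
  k=2: 13^2 = 23 mod 146
  k=3: 13^3 = 23 * 13 = 7 mod 146
  k=4: 13^4 = 91 mod 146
  k=6: 13^6 = 91 * 23 = 49 mod 146
  k=8: 13^8 = 105 mod 146
  k=9: 13^9 = 105 * 13 = 51 mod 146
  k=12: 13^12 = 105 * 91 = 65 mod 146
  k=18: 13^18 = 75 * 23 = 119 mod 146
  k=24: 13^24 = 75 * 105 = 137 mod 146
  k=36: 13^36 = 77 * 91 = 145 mod 146
  k=72: 13^72 = 89 * 105 = 1 mod 146  <- first divisor giving 1
Order = 72

72


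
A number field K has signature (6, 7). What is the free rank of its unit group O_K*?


By Dirichlet's unit theorem:
rank = r1 + r2 - 1
= 6 + 7 - 1
= 12

12


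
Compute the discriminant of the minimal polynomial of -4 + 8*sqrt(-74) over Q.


The element -4 + 8*sqrt(-74) has minimal polynomial:
x^2 + 8*x + 4752
Discriminant = (8)^2 - 4*(4752)
= 64 - 19008
= -18944

-18944


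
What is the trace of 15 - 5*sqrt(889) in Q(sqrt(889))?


Tr(a + b*sqrt(d)) = (a + b*sqrt(d)) + (a - b*sqrt(d)) = 2a
= 2 * (15)
= 30

30


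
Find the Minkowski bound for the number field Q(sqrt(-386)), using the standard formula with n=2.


d = -386, d mod 4 = 2, so disc(K) = 4d = -1544; |disc(K)| = 1544
Imaginary quadratic field, so n = 2, s = r2 = 1, r1 = 0
M = (n!/n^n) * (4/pi)^s * sqrt(|disc(K)|) = (2!/2^2) * (4/pi)^1 * sqrt(1544)
= 0.5 * 1.273240 * 39.293765
= 25.0152

25.0152


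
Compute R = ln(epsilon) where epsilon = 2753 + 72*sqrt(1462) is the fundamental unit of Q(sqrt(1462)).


epsilon = 2753 + 72*sqrt(1462)
= 5505.9998
R = ln(5505.9998)
= 8.6136

8.6136


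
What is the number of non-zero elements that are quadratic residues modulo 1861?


For prime p, the number of non-zero quadratic residues is (p-1)/2.
= (1861-1)/2
= 930

930


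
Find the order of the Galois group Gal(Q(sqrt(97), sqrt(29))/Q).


The 2 square roots of distinct primes are multiplicatively independent over Q,
so [K:Q] = 2^2 and Gal(K/Q) is isomorphic to (Z/2Z)^2.
|Gal| = 2^2 = 4

4


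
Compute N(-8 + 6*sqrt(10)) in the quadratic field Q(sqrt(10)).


N(a + b*sqrt(d)) = a^2 - d*b^2
= (-8)^2 - (10)*(6)^2
= 64 - 360
= -296

-296


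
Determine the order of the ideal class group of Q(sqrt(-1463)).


K = Q(sqrt(-1463)). d mod 4 = 1, so D = disc(K) = d = -1463
h(K) equals the number of primitive reduced positive-definite forms (a, b, c) = a*x^2 + b*x*y + c*y^2 with b^2 - 4ac = D,
where reduced means |b| <= a <= c, with b >= 0 whenever |b| = a or a = c, and primitive means gcd(a, b, c) = 1.
Reduced forces 3a^2 <= |D| = 1463, so 1 <= a <= 22; b must have the parity of D, and c = (b^2 - D)/(4a) must be an integer >= a.
Enumerate a = 1..22, b in [-a, a]:
  a=1: (1, 1, 366)  [1]
  a=2: (2, -1, 183), (2, 1, 183)  [2]
  a=3: (3, -1, 122), (3, 1, 122)  [2]
  a=4: (4, -3, 92), (4, 3, 92)  [2]
  a=5: none
  a=6: (6, -5, 62), (6, -1, 61), (6, 1, 61), (6, 5, 62)  [4]
  a=7: (7, 7, 54)  [1]
  a=8: (8, -3, 46), (8, 3, 46)  [2]
  a=9: (9, -7, 42), (9, 7, 42)  [2]
  a=10: none
  a=11: (11, 11, 36)  [1]
  a=12: (12, -11, 33), (12, -5, 31), (12, 5, 31), (12, 11, 33)  [4]
  a=13: none
  a=14: (14, -7, 27), (14, 7, 27)  [2]
  a=15: none
  a=16: (16, -3, 23), (16, 3, 23)  [2]
  a=17: (17, -13, 24), (17, 13, 24)  [2]
  a=18: (18, -11, 22), (18, -7, 21), (18, 7, 21), (18, 11, 22)  [4]
  a=19: (19, 19, 24)  [1]
  a=20..22: none
Total reduced forms: 1 + 2 + 2 + 2 + 4 + 1 + 2 + 2 + 1 + 4 + 2 + 2 + 2 + 4 + 1 = 32
h = 32

32


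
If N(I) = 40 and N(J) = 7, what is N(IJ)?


N(IJ) = N(I) * N(J)
= 40 * 7
= 280

280


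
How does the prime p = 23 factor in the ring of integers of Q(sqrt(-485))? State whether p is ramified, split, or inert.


K = Q(sqrt(-485)). Since d mod 4 = 3, disc(K) = -1940.
Check p | disc: -1940 mod 23 = 15.
p does not divide disc. Compute Legendre symbol (d/p):
21^((23-1)/2) mod 23 = -1
(d/p) = -1, so p is inert: (p) stays prime with e=1, f=2, g=1.
Therefore p is inert.

inert


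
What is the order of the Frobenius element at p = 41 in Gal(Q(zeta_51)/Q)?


The Frobenius at p in Gal(Q(zeta_n)/Q) = (Z/nZ)* is the class of p, so its order is ord_51(41), the smallest k >= 1 with 41^k = 1 mod 51.
n = 51 = 3 * 17, phi(51) = 32; the order divides phi(n).
Divisors of 32: 1, 2, 4, 8, 16, 32
Repeated squaring mod 51: 41^1 = 41, 41^2 = 49, 41^4 = 4, 41^8 = 16, 41^16 = 1, 41^32 = 1
Test divisors in increasing order:
  k=1: 41^1 = 41 mod 51
  k=2: 41^2 = 49 mod 51
  k=4: 41^4 = 4 mod 51
  k=8: 41^8 = 16 mod 51
  k=16: 41^16 = 1 mod 51  <- first divisor giving 1
Order = 16

16


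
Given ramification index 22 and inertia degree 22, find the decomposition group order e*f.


|D_P| = e * f
= 22 * 22
= 484

484


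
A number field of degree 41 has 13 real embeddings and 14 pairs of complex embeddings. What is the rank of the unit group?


By Dirichlet's unit theorem:
rank = r1 + r2 - 1
= 13 + 14 - 1
= 26

26


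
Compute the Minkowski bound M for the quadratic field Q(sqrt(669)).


d = 669, d mod 4 = 1, so disc(K) = d = 669; |disc(K)| = 669
Real quadratic field, so n = 2, s = r2 = 0, r1 = 2
M = (n!/n^n) * (4/pi)^s * sqrt(|disc(K)|) = (2!/2^2) * (4/pi)^0 * sqrt(669)
= 0.5 * 1.000000 * 25.865034
= 12.9325

12.9325


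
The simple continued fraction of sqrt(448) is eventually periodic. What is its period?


Run the CF algorithm for sqrt(448).
a_0 = floor(sqrt(448)) = 21; set m_0=0, q_0=1.
Recurrence: m' = q*a - m,  q' = (d - m'^2)/q,  a' = floor((a_0 + m')/q').
  step 1: m=21, q=7, a=6
  step 2: m=21, q=1, a=42
a_2 = 2*a_0 = 42, so the period closes here.
sqrt(448) = [21; 6, 42]
Period length = 2

2


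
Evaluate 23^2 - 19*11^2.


x^2 - d*y^2
= 23^2 - 19*11^2
= 529 - 2299
= -1770

-1770


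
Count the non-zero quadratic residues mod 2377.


For prime p, the number of non-zero quadratic residues is (p-1)/2.
= (2377-1)/2
= 1188

1188


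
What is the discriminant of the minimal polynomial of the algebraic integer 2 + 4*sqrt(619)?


The element 2 + 4*sqrt(619) has minimal polynomial:
x^2 - 4*x - 9900
Discriminant = (-4)^2 - 4*(-9900)
= 16 + 39600
= 39616

39616


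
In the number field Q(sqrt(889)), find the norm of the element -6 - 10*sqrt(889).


N(a + b*sqrt(d)) = a^2 - d*b^2
= (-6)^2 - (889)*(-10)^2
= 36 - 88900
= -88864

-88864
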